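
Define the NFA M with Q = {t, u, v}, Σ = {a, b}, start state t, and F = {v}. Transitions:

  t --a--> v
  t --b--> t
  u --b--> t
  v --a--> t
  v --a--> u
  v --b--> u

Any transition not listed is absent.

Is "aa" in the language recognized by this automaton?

No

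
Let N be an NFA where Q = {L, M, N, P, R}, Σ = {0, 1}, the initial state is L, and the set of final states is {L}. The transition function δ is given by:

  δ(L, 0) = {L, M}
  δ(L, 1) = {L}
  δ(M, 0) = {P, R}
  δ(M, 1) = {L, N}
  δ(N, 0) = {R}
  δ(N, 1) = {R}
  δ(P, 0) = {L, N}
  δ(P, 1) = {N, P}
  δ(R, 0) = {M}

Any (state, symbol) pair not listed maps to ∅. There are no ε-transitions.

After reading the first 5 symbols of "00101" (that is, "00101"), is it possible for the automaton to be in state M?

Start in {L}.
Read '0': L→{L, M}; now {L, M}.
Read '0': L→{L, M}, M→{P, R}; now {L, M, P, R}.
Read '1': L→{L}, M→{L, N}, P→{N, P}, R→∅; now {L, N, P}.
Read '0': L→{L, M}, N→{R}, P→{L, N}; now {L, M, N, R}.
Read '1': L→{L}, M→{L, N}, N→{R}, R→∅; now {L, N, R}.
State M is not in {L, N, R}.

No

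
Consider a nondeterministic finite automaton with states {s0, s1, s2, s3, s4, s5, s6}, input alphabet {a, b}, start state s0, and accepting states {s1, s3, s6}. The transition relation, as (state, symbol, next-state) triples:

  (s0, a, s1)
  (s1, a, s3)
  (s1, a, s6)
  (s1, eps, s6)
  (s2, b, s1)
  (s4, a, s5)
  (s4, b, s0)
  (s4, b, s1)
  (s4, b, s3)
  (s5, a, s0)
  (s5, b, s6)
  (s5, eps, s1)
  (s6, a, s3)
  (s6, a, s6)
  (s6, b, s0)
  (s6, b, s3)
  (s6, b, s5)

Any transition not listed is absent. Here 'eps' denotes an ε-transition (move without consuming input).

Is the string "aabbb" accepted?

Yes

Start in {s0}.
Read 'a': {s0} → {s1, s6}.
Read 'a': {s1, s6} → {s3, s6}.
Read 'b': {s3, s6} → {s0, s1, s3, s5, s6}.
Read 'b': {s0, s1, s3, s5, s6} → {s0, s1, s3, s5, s6}.
Read 'b': {s0, s1, s3, s5, s6} → {s0, s1, s3, s5, s6}.
The final set {s0, s1, s3, s5, s6} contains the accepting states s1, s3, s6.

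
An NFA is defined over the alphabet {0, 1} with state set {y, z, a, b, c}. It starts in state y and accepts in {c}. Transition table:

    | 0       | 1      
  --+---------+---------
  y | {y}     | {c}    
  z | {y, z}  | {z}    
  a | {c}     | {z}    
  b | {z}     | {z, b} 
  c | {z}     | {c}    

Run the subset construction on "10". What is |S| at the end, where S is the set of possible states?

Start in {y}.
Read '1': y→{c}; now {c}.
Read '0': c→{z}; now {z}.
That set has 1 state.

1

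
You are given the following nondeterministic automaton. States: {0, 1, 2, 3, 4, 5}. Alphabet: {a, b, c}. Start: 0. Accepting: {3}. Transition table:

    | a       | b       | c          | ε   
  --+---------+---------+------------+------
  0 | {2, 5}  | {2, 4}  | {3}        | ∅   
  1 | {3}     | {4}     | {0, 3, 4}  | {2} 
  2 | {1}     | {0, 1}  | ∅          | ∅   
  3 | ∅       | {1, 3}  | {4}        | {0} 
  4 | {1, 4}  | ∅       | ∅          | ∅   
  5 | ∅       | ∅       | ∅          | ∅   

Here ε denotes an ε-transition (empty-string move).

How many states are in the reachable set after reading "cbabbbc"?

3

Start in {0}.
Read 'c': 0→{3}; union {3}; ε-closure = {0, 3}.
Read 'b': 0→{2, 4}, 3→{1, 3}; union {1, 2, 3, 4}; ε-closure = {0, 1, 2, 3, 4}.
Read 'a': 0→{2, 5}, 1→{3}, 2→{1}, 3→∅, 4→{1, 4}; union {1, 2, 3, 4, 5}; ε-closure = {0, 1, 2, 3, 4, 5}.
Read 'b': 0→{2, 4}, 1→{4}, 2→{0, 1}, 3→{1, 3}, 4→∅, 5→∅; now {0, 1, 2, 3, 4}.
Read 'b': 0→{2, 4}, 1→{4}, 2→{0, 1}, 3→{1, 3}, 4→∅; now {0, 1, 2, 3, 4}.
Read 'b': 0→{2, 4}, 1→{4}, 2→{0, 1}, 3→{1, 3}, 4→∅; now {0, 1, 2, 3, 4}.
Read 'c': 0→{3}, 1→{0, 3, 4}, 2→∅, 3→{4}, 4→∅; now {0, 3, 4}.
That set has 3 states.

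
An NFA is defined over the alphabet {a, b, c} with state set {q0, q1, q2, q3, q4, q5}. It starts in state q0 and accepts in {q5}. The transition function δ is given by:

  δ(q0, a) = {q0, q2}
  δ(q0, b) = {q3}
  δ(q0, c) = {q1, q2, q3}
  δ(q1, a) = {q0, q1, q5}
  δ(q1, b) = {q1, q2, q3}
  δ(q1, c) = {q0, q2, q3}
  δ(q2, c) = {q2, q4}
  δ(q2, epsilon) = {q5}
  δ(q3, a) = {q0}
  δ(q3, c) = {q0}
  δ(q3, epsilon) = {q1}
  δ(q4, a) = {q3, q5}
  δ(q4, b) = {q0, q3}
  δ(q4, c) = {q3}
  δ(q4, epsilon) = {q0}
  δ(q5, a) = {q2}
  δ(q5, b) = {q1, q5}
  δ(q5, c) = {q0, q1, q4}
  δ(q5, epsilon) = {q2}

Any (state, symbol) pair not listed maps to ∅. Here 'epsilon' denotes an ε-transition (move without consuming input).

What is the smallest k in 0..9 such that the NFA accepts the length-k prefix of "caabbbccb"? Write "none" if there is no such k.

1

Start in {q0}.
Read 'c': {q0} → {q1, q2, q3, q5}.
None of the earlier sets intersect F, but {q1, q2, q3, q5} does.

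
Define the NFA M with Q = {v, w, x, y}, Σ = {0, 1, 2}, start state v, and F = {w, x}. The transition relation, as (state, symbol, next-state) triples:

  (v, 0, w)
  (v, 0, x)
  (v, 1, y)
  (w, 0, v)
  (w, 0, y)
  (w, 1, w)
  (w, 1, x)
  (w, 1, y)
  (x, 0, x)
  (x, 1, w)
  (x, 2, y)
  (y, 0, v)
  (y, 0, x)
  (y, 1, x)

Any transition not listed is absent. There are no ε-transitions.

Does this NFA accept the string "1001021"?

Yes

Start in {v}.
Read '1': v→{y}; now {y}.
Read '0': y→{v, x}; now {v, x}.
Read '0': v→{w, x}, x→{x}; now {w, x}.
Read '1': w→{w, x, y}, x→{w}; now {w, x, y}.
Read '0': w→{v, y}, x→{x}, y→{v, x}; now {v, x, y}.
Read '2': v→∅, x→{y}, y→∅; now {y}.
Read '1': y→{x}; now {x}.
The final set {x} contains the accepting state x.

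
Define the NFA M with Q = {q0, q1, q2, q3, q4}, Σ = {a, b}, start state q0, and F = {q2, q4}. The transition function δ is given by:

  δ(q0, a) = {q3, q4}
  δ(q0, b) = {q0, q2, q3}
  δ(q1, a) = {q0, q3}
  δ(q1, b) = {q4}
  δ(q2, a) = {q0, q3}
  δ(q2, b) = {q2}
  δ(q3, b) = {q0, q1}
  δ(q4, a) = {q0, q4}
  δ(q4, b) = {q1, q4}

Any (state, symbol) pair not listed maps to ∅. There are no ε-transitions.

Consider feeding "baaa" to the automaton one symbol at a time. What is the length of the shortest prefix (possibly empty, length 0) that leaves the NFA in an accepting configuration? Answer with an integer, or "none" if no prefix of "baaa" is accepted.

1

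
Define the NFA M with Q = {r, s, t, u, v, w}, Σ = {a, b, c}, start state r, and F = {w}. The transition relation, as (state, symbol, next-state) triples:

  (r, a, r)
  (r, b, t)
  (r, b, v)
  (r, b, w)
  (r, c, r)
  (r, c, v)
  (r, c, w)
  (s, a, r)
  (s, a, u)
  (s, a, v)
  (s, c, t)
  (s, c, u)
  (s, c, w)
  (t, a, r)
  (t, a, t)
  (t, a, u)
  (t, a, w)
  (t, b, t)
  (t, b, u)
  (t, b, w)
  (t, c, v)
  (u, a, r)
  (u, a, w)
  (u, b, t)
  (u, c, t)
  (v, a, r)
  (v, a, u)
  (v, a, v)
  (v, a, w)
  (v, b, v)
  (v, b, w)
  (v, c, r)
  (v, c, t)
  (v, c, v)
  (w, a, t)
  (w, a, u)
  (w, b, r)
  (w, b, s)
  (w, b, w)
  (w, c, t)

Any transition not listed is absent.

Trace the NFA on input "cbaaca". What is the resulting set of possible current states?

{r, t, u, v, w}

Start in {r}.
Read 'c': {r} → {r, v, w}.
Read 'b': {r, v, w} → {r, s, t, v, w}.
Read 'a': {r, s, t, v, w} → {r, t, u, v, w}.
Read 'a': {r, t, u, v, w} → {r, t, u, v, w}.
Read 'c': {r, t, u, v, w} → {r, t, v, w}.
Read 'a': {r, t, v, w} → {r, t, u, v, w}.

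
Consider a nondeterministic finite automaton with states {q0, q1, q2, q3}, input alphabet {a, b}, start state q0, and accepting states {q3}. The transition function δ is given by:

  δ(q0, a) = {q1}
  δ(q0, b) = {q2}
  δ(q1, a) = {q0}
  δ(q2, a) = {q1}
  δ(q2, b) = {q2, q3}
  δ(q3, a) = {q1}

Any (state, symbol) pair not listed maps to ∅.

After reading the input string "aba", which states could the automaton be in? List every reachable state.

∅

Start in {q0}.
Read 'a': q0→{q1}; now {q1}.
Read 'b': q1→∅; now ∅.
The set is empty and remains empty for the remaining 1 symbol.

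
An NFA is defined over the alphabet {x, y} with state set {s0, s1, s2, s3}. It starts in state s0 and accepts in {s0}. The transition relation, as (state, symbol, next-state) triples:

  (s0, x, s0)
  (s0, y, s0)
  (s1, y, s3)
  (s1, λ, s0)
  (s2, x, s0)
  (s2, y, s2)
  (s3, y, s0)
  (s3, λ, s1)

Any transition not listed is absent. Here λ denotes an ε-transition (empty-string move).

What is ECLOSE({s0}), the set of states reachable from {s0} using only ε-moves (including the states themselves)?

{s0}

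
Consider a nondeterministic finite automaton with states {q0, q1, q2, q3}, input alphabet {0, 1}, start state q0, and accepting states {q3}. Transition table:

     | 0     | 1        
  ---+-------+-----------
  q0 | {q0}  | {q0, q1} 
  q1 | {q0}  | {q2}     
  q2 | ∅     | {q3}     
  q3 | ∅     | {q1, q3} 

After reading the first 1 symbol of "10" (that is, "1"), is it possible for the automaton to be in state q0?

Yes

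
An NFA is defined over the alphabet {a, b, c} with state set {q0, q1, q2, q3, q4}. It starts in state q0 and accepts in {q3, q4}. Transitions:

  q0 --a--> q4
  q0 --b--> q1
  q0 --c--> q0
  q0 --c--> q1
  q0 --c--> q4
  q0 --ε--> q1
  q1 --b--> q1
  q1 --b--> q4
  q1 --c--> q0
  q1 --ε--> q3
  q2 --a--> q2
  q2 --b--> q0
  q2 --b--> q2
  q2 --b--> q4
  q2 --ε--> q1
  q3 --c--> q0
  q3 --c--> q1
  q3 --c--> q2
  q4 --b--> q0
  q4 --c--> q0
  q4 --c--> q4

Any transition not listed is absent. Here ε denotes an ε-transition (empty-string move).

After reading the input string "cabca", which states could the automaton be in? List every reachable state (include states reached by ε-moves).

Start: ε-closure({q0}) = {q0, q1, q3}.
Read 'c': q0→{q0, q1, q4}, q1→{q0}, q3→{q0, q1, q2}; union {q0, q1, q2, q4}; ε-closure = {q0, q1, q2, q3, q4}.
Read 'a': q0→{q4}, q1→∅, q2→{q2}, q3→∅, q4→∅; union {q2, q4}; ε-closure = {q1, q2, q3, q4}.
Read 'b': q1→{q1, q4}, q2→{q0, q2, q4}, q3→∅, q4→{q0}; union {q0, q1, q2, q4}; ε-closure = {q0, q1, q2, q3, q4}.
Read 'c': q0→{q0, q1, q4}, q1→{q0}, q2→∅, q3→{q0, q1, q2}, q4→{q0, q4}; union {q0, q1, q2, q4}; ε-closure = {q0, q1, q2, q3, q4}.
Read 'a': q0→{q4}, q1→∅, q2→{q2}, q3→∅, q4→∅; union {q2, q4}; ε-closure = {q1, q2, q3, q4}.

{q1, q2, q3, q4}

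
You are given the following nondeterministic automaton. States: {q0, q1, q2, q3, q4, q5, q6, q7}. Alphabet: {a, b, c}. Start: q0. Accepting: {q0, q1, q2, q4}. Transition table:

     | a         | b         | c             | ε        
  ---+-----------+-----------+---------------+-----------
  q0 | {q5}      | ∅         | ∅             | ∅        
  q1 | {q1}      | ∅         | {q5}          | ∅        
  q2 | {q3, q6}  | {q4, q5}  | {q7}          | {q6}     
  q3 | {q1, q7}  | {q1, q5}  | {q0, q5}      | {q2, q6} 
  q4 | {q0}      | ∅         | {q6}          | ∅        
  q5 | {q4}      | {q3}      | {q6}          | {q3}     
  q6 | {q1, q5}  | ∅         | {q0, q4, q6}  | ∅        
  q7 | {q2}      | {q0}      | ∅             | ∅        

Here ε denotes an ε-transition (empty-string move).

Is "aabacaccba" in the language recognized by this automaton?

Start in {q0}.
Read 'a': q0→{q5}; union {q5}; ε-closure = {q2, q3, q5, q6}.
Read 'a': q2→{q3, q6}, q3→{q1, q7}, q5→{q4}, q6→{q1, q5}; union {q1, q3, q4, q5, q6, q7}; ε-closure = {q1, q2, q3, q4, q5, q6, q7}.
Read 'b': q1→∅, q2→{q4, q5}, q3→{q1, q5}, q4→∅, q5→{q3}, q6→∅, q7→{q0}; union {q0, q1, q3, q4, q5}; ε-closure = {q0, q1, q2, q3, q4, q5, q6}.
Read 'a': q0→{q5}, q1→{q1}, q2→{q3, q6}, q3→{q1, q7}, q4→{q0}, q5→{q4}, q6→{q1, q5}; union {q0, q1, q3, q4, q5, q6, q7}; ε-closure = {q0, q1, q2, q3, q4, q5, q6, q7}.
Read 'c': q0→∅, q1→{q5}, q2→{q7}, q3→{q0, q5}, q4→{q6}, q5→{q6}, q6→{q0, q4, q6}, q7→∅; union {q0, q4, q5, q6, q7}; ε-closure = {q0, q2, q3, q4, q5, q6, q7}.
Read 'a': q0→{q5}, q2→{q3, q6}, q3→{q1, q7}, q4→{q0}, q5→{q4}, q6→{q1, q5}, q7→{q2}; now {q0, q1, q2, q3, q4, q5, q6, q7}.
Read 'c': q0→∅, q1→{q5}, q2→{q7}, q3→{q0, q5}, q4→{q6}, q5→{q6}, q6→{q0, q4, q6}, q7→∅; union {q0, q4, q5, q6, q7}; ε-closure = {q0, q2, q3, q4, q5, q6, q7}.
Read 'c': q0→∅, q2→{q7}, q3→{q0, q5}, q4→{q6}, q5→{q6}, q6→{q0, q4, q6}, q7→∅; union {q0, q4, q5, q6, q7}; ε-closure = {q0, q2, q3, q4, q5, q6, q7}.
Read 'b': q0→∅, q2→{q4, q5}, q3→{q1, q5}, q4→∅, q5→{q3}, q6→∅, q7→{q0}; union {q0, q1, q3, q4, q5}; ε-closure = {q0, q1, q2, q3, q4, q5, q6}.
Read 'a': q0→{q5}, q1→{q1}, q2→{q3, q6}, q3→{q1, q7}, q4→{q0}, q5→{q4}, q6→{q1, q5}; union {q0, q1, q3, q4, q5, q6, q7}; ε-closure = {q0, q1, q2, q3, q4, q5, q6, q7}.
The final set {q0, q1, q2, q3, q4, q5, q6, q7} contains the accepting states q0, q1, q2, q4.

Yes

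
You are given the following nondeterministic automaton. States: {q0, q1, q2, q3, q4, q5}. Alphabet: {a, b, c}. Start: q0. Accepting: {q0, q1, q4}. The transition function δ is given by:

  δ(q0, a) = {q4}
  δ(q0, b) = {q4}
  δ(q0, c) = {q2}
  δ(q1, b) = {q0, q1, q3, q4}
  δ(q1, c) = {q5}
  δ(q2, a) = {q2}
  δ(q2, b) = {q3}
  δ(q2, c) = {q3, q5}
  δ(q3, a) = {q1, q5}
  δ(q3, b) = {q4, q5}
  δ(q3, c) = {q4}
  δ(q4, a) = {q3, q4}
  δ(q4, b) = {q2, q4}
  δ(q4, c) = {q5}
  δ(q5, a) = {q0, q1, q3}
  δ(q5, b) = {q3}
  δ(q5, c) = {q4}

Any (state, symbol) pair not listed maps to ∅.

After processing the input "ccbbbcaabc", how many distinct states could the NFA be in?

4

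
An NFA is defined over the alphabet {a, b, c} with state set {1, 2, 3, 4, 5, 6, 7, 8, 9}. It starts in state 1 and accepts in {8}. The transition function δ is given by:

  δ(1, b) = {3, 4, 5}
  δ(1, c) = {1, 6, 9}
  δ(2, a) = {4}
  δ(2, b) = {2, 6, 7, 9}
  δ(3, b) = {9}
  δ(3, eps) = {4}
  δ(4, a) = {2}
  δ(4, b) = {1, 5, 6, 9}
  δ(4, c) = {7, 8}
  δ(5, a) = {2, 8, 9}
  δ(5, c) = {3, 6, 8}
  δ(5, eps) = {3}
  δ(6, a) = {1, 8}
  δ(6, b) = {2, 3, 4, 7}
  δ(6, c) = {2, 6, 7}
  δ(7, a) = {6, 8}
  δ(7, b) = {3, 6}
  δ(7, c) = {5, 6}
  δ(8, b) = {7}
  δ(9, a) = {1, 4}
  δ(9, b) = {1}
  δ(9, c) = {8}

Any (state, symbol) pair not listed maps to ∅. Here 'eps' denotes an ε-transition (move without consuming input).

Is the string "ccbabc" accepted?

Yes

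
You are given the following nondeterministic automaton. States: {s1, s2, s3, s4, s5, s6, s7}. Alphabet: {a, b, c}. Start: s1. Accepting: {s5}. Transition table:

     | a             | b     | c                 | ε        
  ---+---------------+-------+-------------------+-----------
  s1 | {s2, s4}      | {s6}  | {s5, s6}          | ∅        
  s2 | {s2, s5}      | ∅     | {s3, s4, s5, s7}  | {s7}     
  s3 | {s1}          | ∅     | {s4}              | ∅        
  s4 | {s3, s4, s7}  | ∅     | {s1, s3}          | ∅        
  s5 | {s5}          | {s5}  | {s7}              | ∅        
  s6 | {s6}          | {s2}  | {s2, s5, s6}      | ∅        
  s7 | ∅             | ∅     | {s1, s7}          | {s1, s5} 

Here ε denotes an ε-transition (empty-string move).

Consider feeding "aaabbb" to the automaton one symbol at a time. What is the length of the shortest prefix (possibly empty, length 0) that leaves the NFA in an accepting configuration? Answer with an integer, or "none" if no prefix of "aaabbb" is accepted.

1

Start in {s1}.
Read 'a': {s1} → {s1, s2, s4, s5, s7}.
None of the earlier sets intersect F, but {s1, s2, s4, s5, s7} does.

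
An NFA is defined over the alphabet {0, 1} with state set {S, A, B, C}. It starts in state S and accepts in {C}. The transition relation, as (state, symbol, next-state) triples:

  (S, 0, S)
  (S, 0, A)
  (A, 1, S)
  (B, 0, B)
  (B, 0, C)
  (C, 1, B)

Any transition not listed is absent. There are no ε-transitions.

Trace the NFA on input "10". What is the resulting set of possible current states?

Start in {S}.
Read '1': S→∅; now ∅.
The set is empty and remains empty for the remaining 1 symbol.

∅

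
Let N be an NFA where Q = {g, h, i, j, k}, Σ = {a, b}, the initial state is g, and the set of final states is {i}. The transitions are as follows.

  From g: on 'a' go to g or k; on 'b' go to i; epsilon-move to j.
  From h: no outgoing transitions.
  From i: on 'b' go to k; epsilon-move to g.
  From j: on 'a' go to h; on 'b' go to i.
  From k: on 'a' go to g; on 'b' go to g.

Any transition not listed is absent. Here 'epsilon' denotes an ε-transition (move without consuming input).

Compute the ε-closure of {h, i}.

{g, h, i, j}

Begin with {h, i}.
ε-move i → g; add g.
ε-move g → j; add j.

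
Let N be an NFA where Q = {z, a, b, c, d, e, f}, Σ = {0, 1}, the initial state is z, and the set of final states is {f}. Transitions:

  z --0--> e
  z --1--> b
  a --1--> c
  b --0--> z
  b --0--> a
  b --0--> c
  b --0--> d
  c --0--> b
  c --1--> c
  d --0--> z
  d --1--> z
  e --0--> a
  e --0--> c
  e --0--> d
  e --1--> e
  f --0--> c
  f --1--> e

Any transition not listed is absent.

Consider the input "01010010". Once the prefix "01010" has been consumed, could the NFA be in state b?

Start in {z}.
Read '0': {z} → {e}.
Read '1': {e} → {e}.
Read '0': {e} → {a, c, d}.
Read '1': {a, c, d} → {z, c}.
Read '0': {z, c} → {b, e}.
State b is in {b, e}.

Yes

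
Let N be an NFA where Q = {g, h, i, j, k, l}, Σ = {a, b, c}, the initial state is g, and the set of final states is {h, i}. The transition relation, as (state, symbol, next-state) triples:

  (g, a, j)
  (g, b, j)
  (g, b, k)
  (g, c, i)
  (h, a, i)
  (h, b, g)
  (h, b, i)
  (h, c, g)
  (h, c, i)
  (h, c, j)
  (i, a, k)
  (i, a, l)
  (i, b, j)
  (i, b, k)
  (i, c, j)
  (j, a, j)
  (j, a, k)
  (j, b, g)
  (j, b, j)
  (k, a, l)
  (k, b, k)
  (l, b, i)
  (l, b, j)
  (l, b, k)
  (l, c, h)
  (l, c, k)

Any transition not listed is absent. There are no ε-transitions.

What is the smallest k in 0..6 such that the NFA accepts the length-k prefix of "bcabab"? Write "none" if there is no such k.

Start in {g}.
Read 'b': g→{j, k}; now {j, k}.
Read 'c': j→∅, k→∅; now ∅.
The set is empty and remains empty for the remaining 4 symbols.
No reachable set along the way intersects F.

none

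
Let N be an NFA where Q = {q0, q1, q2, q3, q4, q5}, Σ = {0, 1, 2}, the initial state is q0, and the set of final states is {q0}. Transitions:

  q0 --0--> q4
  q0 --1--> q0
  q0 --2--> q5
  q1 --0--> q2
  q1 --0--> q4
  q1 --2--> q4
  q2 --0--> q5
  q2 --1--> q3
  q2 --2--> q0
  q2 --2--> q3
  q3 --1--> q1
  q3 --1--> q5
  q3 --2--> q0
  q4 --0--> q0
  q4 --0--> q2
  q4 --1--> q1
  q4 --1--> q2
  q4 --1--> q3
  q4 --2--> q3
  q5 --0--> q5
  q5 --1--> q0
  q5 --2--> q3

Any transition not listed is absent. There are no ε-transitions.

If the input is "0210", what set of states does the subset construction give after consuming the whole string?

Start in {q0}.
Read '0': {q0} → {q4}.
Read '2': {q4} → {q3}.
Read '1': {q3} → {q1, q5}.
Read '0': {q1, q5} → {q2, q4, q5}.

{q2, q4, q5}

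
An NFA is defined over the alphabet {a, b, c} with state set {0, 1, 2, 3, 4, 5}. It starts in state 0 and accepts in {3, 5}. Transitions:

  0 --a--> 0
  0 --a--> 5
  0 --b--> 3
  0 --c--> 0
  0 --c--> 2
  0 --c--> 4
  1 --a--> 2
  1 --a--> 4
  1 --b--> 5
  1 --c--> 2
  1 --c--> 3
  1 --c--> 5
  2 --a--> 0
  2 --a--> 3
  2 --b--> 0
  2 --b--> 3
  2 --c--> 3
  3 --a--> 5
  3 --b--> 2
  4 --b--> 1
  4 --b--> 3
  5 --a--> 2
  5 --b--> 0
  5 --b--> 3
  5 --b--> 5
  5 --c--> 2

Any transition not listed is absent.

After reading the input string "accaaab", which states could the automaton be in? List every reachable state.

{0, 2, 3, 5}

Start in {0}.
Read 'a': 0→{0, 5}; now {0, 5}.
Read 'c': 0→{0, 2, 4}, 5→{2}; now {0, 2, 4}.
Read 'c': 0→{0, 2, 4}, 2→{3}, 4→∅; now {0, 2, 3, 4}.
Read 'a': 0→{0, 5}, 2→{0, 3}, 3→{5}, 4→∅; now {0, 3, 5}.
Read 'a': 0→{0, 5}, 3→{5}, 5→{2}; now {0, 2, 5}.
Read 'a': 0→{0, 5}, 2→{0, 3}, 5→{2}; now {0, 2, 3, 5}.
Read 'b': 0→{3}, 2→{0, 3}, 3→{2}, 5→{0, 3, 5}; now {0, 2, 3, 5}.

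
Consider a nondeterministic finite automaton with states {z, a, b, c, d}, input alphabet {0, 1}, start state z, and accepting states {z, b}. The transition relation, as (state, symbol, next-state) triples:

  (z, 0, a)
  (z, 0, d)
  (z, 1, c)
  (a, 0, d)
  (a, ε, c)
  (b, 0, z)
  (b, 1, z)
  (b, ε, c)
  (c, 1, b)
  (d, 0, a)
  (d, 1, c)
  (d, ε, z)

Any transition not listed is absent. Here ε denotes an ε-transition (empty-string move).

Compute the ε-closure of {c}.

Begin with {c}.
No ε-moves leave this set, so the closure equals the set itself.

{c}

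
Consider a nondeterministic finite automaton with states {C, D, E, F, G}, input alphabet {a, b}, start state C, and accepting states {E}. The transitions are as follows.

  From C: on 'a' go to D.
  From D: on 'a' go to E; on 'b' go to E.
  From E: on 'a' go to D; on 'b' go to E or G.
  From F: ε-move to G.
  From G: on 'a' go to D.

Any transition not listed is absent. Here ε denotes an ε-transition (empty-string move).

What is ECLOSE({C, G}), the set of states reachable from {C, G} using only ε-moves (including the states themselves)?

Begin with {C, G}.
No ε-moves leave this set, so the closure equals the set itself.

{C, G}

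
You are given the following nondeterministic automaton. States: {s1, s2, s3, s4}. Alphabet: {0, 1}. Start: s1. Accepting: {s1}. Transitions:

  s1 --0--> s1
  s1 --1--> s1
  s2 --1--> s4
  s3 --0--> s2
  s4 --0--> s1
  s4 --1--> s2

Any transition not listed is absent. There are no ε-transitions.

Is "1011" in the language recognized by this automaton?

Start in {s1}.
Read '1': s1→{s1}; now {s1}.
Read '0': s1→{s1}; now {s1}.
Read '1': s1→{s1}; now {s1}.
Read '1': s1→{s1}; now {s1}.
The final set {s1} contains the accepting state s1.

Yes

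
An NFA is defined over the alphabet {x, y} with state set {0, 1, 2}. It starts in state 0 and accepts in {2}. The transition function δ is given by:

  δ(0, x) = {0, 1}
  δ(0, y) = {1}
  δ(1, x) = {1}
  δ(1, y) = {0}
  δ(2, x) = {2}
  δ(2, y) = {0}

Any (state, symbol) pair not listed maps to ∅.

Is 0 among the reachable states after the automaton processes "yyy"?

No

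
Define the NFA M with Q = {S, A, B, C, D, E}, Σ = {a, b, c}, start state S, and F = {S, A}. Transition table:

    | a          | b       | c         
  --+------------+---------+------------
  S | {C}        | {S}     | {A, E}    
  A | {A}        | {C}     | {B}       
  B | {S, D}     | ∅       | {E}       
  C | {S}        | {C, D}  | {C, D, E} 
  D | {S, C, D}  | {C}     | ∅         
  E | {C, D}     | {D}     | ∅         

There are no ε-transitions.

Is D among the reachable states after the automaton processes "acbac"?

Start in {S}.
Read 'a': S→{C}; now {C}.
Read 'c': C→{C, D, E}; now {C, D, E}.
Read 'b': C→{C, D}, D→{C}, E→{D}; now {C, D}.
Read 'a': C→{S}, D→{S, C, D}; now {S, C, D}.
Read 'c': S→{A, E}, C→{C, D, E}, D→∅; now {A, C, D, E}.
State D is in {A, C, D, E}.

Yes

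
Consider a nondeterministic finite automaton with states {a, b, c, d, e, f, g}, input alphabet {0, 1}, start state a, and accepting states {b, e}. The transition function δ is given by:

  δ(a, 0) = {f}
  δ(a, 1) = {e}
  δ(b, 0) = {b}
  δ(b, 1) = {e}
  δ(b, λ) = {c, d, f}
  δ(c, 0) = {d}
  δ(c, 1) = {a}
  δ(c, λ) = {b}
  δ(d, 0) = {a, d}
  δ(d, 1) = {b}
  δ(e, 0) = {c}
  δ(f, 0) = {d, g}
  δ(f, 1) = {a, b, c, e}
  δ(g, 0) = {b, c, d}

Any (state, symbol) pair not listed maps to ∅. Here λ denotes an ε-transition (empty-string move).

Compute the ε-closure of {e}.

Begin with {e}.
No ε-moves leave this set, so the closure equals the set itself.

{e}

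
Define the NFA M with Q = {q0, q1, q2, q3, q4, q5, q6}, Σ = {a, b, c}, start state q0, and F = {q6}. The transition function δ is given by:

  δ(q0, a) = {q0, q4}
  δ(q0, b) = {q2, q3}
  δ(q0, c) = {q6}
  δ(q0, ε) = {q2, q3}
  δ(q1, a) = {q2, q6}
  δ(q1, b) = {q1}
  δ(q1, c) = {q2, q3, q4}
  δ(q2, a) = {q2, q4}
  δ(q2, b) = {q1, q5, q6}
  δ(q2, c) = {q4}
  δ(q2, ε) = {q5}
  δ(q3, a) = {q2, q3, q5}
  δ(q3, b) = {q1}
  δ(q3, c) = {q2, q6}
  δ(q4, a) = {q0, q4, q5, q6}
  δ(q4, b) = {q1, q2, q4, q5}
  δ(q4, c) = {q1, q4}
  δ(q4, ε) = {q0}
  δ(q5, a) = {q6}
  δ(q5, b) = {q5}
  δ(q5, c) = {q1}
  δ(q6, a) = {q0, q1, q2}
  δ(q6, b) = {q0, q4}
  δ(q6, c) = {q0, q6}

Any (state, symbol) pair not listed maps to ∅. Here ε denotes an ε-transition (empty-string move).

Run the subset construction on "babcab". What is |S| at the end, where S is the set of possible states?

Start: ε-closure({q0}) = {q0, q2, q3, q5}.
Read 'b': {q0, q2, q3, q5} → {q1, q2, q3, q5, q6}.
Read 'a': {q1, q2, q3, q5, q6} → {q0, q1, q2, q3, q4, q5, q6}.
Read 'b': {q0, q1, q2, q3, q4, q5, q6} → {q0, q1, q2, q3, q4, q5, q6}.
Read 'c': {q0, q1, q2, q3, q4, q5, q6} → {q0, q1, q2, q3, q4, q5, q6}.
Read 'a': {q0, q1, q2, q3, q4, q5, q6} → {q0, q1, q2, q3, q4, q5, q6}.
Read 'b': {q0, q1, q2, q3, q4, q5, q6} → {q0, q1, q2, q3, q4, q5, q6}.
That set has 7 states.

7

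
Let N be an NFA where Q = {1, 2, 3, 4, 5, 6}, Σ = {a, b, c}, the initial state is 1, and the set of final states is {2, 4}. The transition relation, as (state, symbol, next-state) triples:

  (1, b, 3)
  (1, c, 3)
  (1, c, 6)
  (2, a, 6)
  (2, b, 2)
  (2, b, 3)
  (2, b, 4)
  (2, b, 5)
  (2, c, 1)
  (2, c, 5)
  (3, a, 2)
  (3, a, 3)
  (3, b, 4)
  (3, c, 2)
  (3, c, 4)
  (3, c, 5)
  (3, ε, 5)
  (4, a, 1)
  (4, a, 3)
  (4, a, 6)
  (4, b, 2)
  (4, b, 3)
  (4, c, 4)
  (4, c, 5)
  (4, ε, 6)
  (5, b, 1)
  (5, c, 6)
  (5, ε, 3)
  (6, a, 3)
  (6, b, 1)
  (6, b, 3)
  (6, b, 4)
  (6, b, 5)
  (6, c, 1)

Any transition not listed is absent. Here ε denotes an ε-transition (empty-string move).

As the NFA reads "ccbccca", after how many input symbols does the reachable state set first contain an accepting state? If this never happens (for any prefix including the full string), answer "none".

Start in {1}.
Read 'c': 1→{3, 6}; union {3, 6}; ε-closure = {3, 5, 6}.
Read 'c': 3→{2, 4, 5}, 5→{6}, 6→{1}; union {1, 2, 4, 5, 6}; ε-closure = {1, 2, 3, 4, 5, 6}.
None of the earlier sets intersect F, but {1, 2, 3, 4, 5, 6} does.

2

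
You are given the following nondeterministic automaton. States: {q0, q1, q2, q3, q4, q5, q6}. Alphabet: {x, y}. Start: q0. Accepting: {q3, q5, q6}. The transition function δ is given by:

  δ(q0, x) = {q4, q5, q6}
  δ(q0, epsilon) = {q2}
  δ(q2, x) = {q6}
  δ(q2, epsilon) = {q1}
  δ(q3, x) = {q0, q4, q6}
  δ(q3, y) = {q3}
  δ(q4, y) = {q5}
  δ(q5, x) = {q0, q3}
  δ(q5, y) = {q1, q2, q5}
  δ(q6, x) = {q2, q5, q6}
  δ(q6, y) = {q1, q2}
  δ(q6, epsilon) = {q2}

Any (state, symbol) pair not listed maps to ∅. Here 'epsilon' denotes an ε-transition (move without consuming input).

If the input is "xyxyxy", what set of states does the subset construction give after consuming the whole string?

{q1, q2, q5}

Start: ε-closure({q0}) = {q0, q1, q2}.
Read 'x': q0→{q4, q5, q6}, q1→∅, q2→{q6}; union {q4, q5, q6}; ε-closure = {q1, q2, q4, q5, q6}.
Read 'y': q1→∅, q2→∅, q4→{q5}, q5→{q1, q2, q5}, q6→{q1, q2}; now {q1, q2, q5}.
Read 'x': q1→∅, q2→{q6}, q5→{q0, q3}; union {q0, q3, q6}; ε-closure = {q0, q1, q2, q3, q6}.
Read 'y': q0→∅, q1→∅, q2→∅, q3→{q3}, q6→{q1, q2}; now {q1, q2, q3}.
Read 'x': q1→∅, q2→{q6}, q3→{q0, q4, q6}; union {q0, q4, q6}; ε-closure = {q0, q1, q2, q4, q6}.
Read 'y': q0→∅, q1→∅, q2→∅, q4→{q5}, q6→{q1, q2}; now {q1, q2, q5}.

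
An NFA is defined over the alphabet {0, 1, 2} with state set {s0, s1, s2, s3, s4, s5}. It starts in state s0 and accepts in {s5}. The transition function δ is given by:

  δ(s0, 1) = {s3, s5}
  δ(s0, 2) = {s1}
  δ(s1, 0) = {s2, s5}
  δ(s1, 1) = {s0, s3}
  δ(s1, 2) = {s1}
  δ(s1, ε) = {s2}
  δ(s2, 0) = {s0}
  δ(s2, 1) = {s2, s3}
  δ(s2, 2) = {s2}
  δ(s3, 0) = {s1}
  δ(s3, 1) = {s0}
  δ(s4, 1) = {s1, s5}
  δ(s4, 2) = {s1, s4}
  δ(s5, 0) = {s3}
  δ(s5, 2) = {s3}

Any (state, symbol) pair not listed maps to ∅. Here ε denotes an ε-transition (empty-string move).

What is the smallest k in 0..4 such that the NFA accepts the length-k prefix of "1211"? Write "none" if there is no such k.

1

Start in {s0}.
Read '1': {s0} → {s3, s5}.
None of the earlier sets intersect F, but {s3, s5} does.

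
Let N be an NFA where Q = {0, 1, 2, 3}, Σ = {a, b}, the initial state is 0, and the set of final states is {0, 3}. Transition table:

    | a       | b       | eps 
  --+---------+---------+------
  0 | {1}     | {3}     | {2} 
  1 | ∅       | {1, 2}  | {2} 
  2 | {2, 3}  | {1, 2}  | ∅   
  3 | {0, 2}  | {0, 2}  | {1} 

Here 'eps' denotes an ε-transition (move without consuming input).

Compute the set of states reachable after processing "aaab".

Start: ε-closure({0}) = {0, 2}.
Read 'a': {0, 2} → {1, 2, 3}.
Read 'a': {1, 2, 3} → {0, 1, 2, 3}.
Read 'a': {0, 1, 2, 3} → {0, 1, 2, 3}.
Read 'b': {0, 1, 2, 3} → {0, 1, 2, 3}.

{0, 1, 2, 3}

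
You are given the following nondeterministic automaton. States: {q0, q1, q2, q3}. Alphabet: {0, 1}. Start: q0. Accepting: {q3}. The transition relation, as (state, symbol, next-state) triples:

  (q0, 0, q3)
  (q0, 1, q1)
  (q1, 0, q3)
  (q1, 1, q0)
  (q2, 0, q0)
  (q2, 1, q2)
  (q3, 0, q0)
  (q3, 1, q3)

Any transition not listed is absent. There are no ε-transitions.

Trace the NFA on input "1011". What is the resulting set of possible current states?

{q3}

Start in {q0}.
Read '1': {q0} → {q1}.
Read '0': {q1} → {q3}.
Read '1': {q3} → {q3}.
Read '1': {q3} → {q3}.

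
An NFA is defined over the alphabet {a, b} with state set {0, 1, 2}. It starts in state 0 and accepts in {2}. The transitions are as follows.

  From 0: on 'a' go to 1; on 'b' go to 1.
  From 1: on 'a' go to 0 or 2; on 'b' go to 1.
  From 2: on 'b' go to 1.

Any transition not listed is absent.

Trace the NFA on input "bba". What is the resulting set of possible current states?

Start in {0}.
Read 'b': {0} → {1}.
Read 'b': {1} → {1}.
Read 'a': {1} → {0, 2}.

{0, 2}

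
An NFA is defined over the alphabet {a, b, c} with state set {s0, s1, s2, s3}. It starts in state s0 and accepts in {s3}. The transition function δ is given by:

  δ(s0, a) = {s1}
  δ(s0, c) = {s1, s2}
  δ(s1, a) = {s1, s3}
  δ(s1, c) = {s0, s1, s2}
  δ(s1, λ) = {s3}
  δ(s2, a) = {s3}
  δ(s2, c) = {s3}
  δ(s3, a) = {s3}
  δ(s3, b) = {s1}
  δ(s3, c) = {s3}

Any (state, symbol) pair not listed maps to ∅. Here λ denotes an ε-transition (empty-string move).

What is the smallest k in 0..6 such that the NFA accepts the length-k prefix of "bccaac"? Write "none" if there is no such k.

Start in {s0}.
Read 'b': s0→∅; now ∅.
The set is empty and remains empty for the remaining 5 symbols.
No reachable set along the way intersects F.

none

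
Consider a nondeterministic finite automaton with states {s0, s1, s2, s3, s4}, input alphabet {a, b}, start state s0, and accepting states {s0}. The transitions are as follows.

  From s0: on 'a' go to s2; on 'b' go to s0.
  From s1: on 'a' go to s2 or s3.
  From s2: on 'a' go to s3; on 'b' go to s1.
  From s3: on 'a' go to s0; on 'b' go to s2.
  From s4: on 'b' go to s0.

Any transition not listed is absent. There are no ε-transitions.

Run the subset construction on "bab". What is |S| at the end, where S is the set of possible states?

Start in {s0}.
Read 'b': {s0} → {s0}.
Read 'a': {s0} → {s2}.
Read 'b': {s2} → {s1}.
That set has 1 state.

1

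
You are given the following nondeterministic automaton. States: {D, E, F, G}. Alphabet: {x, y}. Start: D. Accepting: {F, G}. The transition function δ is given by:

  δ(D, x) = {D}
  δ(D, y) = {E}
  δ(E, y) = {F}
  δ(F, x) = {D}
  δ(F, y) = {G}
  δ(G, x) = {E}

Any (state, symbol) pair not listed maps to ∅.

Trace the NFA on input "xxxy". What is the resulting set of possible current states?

Start in {D}.
Read 'x': D→{D}; now {D}.
Read 'x': D→{D}; now {D}.
Read 'x': D→{D}; now {D}.
Read 'y': D→{E}; now {E}.

{E}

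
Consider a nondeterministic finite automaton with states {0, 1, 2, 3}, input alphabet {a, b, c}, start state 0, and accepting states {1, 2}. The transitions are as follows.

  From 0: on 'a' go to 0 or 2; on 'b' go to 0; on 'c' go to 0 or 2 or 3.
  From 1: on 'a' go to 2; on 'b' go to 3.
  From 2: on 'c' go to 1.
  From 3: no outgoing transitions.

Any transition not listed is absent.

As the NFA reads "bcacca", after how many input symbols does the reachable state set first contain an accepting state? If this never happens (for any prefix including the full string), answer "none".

2

Start in {0}.
Read 'b': 0→{0}; now {0}.
Read 'c': 0→{0, 2, 3}; now {0, 2, 3}.
None of the earlier sets intersect F, but {0, 2, 3} does.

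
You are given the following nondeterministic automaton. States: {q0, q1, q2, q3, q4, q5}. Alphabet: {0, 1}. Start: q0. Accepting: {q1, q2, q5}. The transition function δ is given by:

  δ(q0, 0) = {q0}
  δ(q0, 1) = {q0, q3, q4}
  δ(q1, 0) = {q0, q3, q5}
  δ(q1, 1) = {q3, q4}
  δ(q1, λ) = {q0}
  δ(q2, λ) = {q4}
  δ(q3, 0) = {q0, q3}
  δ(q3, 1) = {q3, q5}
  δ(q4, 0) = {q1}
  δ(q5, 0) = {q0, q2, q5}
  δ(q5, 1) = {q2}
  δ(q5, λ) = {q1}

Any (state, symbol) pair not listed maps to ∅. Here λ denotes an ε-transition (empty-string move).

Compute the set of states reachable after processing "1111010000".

Start in {q0}.
Read '1': {q0} → {q0, q3, q4}.
Read '1': {q0, q3, q4} → {q0, q1, q3, q4, q5}.
Read '1': {q0, q1, q3, q4, q5} → {q0, q1, q2, q3, q4, q5}.
Read '1': {q0, q1, q2, q3, q4, q5} → {q0, q1, q2, q3, q4, q5}.
Read '0': {q0, q1, q2, q3, q4, q5} → {q0, q1, q2, q3, q4, q5}.
Read '1': {q0, q1, q2, q3, q4, q5} → {q0, q1, q2, q3, q4, q5}.
Read '0': {q0, q1, q2, q3, q4, q5} → {q0, q1, q2, q3, q4, q5}.
Read '0': {q0, q1, q2, q3, q4, q5} → {q0, q1, q2, q3, q4, q5}.
Read '0': {q0, q1, q2, q3, q4, q5} → {q0, q1, q2, q3, q4, q5}.
Read '0': {q0, q1, q2, q3, q4, q5} → {q0, q1, q2, q3, q4, q5}.

{q0, q1, q2, q3, q4, q5}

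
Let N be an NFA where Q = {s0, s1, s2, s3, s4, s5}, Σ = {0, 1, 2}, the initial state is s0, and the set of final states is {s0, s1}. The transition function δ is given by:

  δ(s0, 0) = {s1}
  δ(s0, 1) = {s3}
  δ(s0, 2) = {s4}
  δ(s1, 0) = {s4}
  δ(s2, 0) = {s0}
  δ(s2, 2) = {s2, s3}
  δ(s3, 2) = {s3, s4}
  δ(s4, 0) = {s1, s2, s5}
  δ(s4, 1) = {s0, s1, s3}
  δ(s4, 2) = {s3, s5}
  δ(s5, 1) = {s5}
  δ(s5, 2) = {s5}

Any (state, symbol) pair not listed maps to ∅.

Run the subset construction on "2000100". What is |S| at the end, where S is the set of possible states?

0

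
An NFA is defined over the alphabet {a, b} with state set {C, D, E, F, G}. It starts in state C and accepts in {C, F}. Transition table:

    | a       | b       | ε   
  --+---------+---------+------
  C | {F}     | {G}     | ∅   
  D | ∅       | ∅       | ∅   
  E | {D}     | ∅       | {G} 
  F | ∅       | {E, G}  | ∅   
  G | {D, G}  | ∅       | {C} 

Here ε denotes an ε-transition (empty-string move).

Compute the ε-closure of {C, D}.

{C, D}

Begin with {C, D}.
No ε-moves leave this set, so the closure equals the set itself.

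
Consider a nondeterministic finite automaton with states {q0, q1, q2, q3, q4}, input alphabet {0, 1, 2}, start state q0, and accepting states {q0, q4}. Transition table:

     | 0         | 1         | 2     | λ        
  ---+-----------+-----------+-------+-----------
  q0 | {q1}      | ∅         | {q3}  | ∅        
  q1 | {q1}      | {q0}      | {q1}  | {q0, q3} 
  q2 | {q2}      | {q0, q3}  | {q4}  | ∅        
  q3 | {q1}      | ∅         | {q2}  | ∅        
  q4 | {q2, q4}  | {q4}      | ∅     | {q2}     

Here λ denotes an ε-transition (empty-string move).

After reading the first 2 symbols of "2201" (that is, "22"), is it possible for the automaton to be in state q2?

Start in {q0}.
Read '2': q0→{q3}; now {q3}.
Read '2': q3→{q2}; now {q2}.
State q2 is in {q2}.

Yes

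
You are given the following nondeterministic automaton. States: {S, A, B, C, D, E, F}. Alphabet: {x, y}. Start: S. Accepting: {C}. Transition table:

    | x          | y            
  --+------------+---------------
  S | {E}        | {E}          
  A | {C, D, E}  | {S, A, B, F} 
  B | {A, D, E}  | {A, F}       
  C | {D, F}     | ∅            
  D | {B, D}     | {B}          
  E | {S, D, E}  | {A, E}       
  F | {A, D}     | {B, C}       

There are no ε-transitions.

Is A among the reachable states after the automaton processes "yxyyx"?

Yes

Start in {S}.
Read 'y': {S} → {E}.
Read 'x': {E} → {S, D, E}.
Read 'y': {S, D, E} → {A, B, E}.
Read 'y': {A, B, E} → {S, A, B, E, F}.
Read 'x': {S, A, B, E, F} → {S, A, C, D, E}.
State A is in {S, A, C, D, E}.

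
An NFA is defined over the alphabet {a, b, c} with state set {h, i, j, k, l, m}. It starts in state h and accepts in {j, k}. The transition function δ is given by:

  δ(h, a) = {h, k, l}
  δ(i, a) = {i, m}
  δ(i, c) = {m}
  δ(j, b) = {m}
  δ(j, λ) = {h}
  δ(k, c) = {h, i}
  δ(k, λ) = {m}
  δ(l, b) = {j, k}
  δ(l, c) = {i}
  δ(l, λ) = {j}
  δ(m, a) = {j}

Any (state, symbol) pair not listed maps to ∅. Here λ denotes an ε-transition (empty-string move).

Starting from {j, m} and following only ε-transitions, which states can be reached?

{h, j, m}

Begin with {j, m}.
ε-move j → h; add h.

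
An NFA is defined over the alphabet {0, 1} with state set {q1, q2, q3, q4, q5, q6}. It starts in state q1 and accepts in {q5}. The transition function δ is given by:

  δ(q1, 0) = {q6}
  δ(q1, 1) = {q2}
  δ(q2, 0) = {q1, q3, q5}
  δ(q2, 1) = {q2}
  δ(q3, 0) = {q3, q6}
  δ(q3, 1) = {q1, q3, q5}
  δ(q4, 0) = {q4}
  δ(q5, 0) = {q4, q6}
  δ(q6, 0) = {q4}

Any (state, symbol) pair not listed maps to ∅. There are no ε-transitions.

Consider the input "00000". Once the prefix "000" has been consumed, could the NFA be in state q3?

No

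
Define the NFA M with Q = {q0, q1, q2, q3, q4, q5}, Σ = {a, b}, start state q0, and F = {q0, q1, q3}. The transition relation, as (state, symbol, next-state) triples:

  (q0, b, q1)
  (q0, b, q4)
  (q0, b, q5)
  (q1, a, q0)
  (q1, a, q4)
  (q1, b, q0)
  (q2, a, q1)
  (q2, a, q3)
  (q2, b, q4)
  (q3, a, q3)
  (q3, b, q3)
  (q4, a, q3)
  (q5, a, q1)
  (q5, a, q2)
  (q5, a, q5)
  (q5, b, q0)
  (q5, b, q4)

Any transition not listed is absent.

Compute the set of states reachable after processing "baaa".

{q0, q1, q2, q3, q4, q5}

Start in {q0}.
Read 'b': q0→{q1, q4, q5}; now {q1, q4, q5}.
Read 'a': q1→{q0, q4}, q4→{q3}, q5→{q1, q2, q5}; now {q0, q1, q2, q3, q4, q5}.
Read 'a': q0→∅, q1→{q0, q4}, q2→{q1, q3}, q3→{q3}, q4→{q3}, q5→{q1, q2, q5}; now {q0, q1, q2, q3, q4, q5}.
Read 'a': q0→∅, q1→{q0, q4}, q2→{q1, q3}, q3→{q3}, q4→{q3}, q5→{q1, q2, q5}; now {q0, q1, q2, q3, q4, q5}.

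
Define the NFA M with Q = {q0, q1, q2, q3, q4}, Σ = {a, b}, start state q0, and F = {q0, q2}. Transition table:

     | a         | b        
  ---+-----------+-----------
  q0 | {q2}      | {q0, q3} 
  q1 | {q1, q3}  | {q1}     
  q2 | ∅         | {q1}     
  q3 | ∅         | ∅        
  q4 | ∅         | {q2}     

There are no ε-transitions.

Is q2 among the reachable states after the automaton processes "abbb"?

No

Start in {q0}.
Read 'a': q0→{q2}; now {q2}.
Read 'b': q2→{q1}; now {q1}.
Read 'b': q1→{q1}; now {q1}.
Read 'b': q1→{q1}; now {q1}.
State q2 is not in {q1}.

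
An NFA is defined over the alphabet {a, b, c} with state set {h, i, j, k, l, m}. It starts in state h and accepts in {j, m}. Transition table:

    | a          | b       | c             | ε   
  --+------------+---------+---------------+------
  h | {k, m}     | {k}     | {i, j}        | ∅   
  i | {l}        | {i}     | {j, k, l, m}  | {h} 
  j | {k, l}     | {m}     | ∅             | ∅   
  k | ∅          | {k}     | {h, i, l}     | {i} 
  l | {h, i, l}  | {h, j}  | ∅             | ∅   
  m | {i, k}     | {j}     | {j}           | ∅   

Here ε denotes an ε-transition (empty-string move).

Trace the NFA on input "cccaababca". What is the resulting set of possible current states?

{h, i, k, l, m}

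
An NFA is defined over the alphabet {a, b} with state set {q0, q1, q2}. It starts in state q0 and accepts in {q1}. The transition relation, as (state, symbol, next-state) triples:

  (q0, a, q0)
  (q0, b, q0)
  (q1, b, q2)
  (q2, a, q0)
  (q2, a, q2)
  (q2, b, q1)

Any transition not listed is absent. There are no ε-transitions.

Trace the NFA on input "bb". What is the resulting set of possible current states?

{q0}

Start in {q0}.
Read 'b': q0→{q0}; now {q0}.
Read 'b': q0→{q0}; now {q0}.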